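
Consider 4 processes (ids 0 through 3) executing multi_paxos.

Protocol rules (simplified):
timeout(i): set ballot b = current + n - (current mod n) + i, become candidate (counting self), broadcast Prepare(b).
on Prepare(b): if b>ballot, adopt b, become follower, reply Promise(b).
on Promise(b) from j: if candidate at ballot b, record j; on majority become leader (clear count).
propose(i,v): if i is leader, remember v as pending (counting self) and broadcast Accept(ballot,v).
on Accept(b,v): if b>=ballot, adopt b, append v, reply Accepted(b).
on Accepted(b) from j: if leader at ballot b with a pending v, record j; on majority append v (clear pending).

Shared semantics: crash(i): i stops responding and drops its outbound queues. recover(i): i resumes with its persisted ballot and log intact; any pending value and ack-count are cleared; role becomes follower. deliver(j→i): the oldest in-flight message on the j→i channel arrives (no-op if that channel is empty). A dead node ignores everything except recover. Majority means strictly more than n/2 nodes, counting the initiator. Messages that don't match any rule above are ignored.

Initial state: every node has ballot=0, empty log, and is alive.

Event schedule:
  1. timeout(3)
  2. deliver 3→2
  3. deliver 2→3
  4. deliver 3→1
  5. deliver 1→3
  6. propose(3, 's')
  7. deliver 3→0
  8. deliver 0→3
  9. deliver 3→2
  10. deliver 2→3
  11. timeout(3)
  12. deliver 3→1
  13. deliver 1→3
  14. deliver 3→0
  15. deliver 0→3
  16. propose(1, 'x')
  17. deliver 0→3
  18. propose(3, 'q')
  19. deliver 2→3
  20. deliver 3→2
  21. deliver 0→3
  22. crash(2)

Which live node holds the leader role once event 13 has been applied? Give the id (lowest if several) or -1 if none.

step 1 timeout(3): 3={cand,b=7,log=-}
step 2 deliver 3→2: 2={foll,b=7,log=-}
step 3 deliver 2→3: —
step 4 deliver 3→1: 1={foll,b=7,log=-}
step 5 deliver 1→3: 3={lead,b=7,log=-}
step 6 propose(3,'s'): —
step 7 deliver 3→0: 0={foll,b=7,log=-}
step 8 deliver 0→3: —
step 9 deliver 3→2: 2={foll,b=7,log=s}
step 10 deliver 2→3: —
step 11 timeout(3): 3={cand,b=11,log=-}
step 12 deliver 3→1: 1={foll,b=7,log=s}
step 13 deliver 1→3: —

-1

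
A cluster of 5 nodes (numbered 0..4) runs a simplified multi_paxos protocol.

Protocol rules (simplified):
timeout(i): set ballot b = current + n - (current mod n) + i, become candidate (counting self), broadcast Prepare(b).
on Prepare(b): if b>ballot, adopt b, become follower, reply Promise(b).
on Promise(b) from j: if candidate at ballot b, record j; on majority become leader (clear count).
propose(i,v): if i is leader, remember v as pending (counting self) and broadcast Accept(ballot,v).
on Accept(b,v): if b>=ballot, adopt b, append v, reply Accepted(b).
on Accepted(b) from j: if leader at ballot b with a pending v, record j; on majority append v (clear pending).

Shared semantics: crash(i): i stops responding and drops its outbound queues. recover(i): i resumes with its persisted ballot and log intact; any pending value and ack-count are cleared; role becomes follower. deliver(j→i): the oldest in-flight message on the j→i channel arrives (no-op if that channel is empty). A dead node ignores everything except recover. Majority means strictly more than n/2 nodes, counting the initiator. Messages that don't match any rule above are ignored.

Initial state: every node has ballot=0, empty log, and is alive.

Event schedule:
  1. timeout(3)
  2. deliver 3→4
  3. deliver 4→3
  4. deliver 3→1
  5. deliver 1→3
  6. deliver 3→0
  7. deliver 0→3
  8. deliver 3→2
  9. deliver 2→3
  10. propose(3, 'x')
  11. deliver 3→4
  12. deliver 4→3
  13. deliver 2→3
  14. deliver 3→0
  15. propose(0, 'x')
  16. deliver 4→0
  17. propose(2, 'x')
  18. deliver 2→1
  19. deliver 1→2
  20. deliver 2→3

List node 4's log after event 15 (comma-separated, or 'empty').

x

1. timeout(3):  <3:cand b8 ->
2. deliver 3→4:  <4:foll b8 ->
3. deliver 4→3:  nop
4. deliver 3→1:  <1:foll b8 ->
5. deliver 1→3:  <3:lead b8 ->
6. deliver 3→0:  <0:foll b8 ->
7. deliver 0→3:  nop
8. deliver 3→2:  <2:foll b8 ->
9. deliver 2→3:  nop
10. propose(3,'x'):  nop
11. deliver 3→4:  <4:foll b8 x>
12. deliver 4→3:  nop
13. deliver 2→3:  nop
14. deliver 3→0:  <0:foll b8 x>
15. propose(0,'x'):  nop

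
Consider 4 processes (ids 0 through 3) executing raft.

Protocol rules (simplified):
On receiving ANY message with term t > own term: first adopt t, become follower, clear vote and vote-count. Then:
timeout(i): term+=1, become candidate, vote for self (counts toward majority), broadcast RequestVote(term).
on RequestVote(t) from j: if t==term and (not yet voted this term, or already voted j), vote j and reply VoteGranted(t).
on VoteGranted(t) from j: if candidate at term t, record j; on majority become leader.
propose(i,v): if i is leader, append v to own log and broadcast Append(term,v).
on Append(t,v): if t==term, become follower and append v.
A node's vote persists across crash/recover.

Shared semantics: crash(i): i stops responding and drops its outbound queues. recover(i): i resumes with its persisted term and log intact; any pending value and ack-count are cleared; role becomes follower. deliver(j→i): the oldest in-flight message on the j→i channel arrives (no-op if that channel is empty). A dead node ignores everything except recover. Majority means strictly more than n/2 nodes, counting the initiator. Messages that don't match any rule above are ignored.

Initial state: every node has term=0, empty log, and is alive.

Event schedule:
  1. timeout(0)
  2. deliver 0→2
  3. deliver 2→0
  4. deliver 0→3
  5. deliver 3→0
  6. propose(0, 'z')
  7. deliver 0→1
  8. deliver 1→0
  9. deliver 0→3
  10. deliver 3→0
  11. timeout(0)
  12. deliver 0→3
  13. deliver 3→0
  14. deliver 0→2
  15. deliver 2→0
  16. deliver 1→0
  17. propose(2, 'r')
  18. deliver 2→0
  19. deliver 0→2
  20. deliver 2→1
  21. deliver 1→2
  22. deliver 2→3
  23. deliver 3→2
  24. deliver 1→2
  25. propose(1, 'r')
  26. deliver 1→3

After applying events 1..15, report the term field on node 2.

step 1 timeout(0): 0={cand,t=1,log=-}
step 2 deliver 0→2: 2={foll,t=1,log=-}
step 3 deliver 2→0: —
step 4 deliver 0→3: 3={foll,t=1,log=-}
step 5 deliver 3→0: 0={lead,t=1,log=-}
step 6 propose(0,'z'): 0={lead,t=1,log=z}
step 7 deliver 0→1: 1={foll,t=1,log=-}
step 8 deliver 1→0: —
step 9 deliver 0→3: 3={foll,t=1,log=z}
step 10 deliver 3→0: —
step 11 timeout(0): 0={cand,t=2,log=z}
step 12 deliver 0→3: 3={foll,t=2,log=z}
step 13 deliver 3→0: —
step 14 deliver 0→2: 2={foll,t=1,log=z}
step 15 deliver 2→0: —

1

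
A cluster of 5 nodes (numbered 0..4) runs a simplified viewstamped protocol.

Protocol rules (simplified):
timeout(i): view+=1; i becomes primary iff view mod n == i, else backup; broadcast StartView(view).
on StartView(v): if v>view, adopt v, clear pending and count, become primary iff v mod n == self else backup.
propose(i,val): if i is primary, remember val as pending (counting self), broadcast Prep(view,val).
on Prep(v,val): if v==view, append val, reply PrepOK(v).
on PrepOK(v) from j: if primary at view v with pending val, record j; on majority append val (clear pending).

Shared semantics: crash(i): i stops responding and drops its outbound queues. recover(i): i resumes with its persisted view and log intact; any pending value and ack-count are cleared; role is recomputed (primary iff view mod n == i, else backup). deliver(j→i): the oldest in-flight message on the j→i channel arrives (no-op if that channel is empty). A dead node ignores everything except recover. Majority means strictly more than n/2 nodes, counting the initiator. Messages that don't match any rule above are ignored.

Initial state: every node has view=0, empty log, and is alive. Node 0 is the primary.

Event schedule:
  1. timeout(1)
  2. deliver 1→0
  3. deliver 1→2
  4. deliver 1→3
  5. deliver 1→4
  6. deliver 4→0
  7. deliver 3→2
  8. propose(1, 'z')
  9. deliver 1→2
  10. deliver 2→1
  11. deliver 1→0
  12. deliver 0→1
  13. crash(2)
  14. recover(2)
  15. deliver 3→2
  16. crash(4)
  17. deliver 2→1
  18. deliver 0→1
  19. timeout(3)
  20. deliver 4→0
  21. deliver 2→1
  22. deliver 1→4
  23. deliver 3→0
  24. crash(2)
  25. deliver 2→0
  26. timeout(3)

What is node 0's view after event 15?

after 1 — timeout(1): n1:prim/v1/[-]
after 2 — deliver 1→0: n0:back/v1/[-]
after 3 — deliver 1→2: n2:back/v1/[-]
after 4 — deliver 1→3: n3:back/v1/[-]
after 5 — deliver 1→4: n4:back/v1/[-]
after 6 — deliver 4→0: ·
after 7 — deliver 3→2: ·
after 8 — propose(1,'z'): ·
after 9 — deliver 1→2: n2:back/v1/[z]
after 10 — deliver 2→1: ·
after 11 — deliver 1→0: n0:back/v1/[z]
after 12 — deliver 0→1: n1:prim/v1/[z]
after 13 — crash(2): n2:✗back/v1/[z]
after 14 — recover(2): n2:back/v1/[z]
after 15 — deliver 3→2: ·

1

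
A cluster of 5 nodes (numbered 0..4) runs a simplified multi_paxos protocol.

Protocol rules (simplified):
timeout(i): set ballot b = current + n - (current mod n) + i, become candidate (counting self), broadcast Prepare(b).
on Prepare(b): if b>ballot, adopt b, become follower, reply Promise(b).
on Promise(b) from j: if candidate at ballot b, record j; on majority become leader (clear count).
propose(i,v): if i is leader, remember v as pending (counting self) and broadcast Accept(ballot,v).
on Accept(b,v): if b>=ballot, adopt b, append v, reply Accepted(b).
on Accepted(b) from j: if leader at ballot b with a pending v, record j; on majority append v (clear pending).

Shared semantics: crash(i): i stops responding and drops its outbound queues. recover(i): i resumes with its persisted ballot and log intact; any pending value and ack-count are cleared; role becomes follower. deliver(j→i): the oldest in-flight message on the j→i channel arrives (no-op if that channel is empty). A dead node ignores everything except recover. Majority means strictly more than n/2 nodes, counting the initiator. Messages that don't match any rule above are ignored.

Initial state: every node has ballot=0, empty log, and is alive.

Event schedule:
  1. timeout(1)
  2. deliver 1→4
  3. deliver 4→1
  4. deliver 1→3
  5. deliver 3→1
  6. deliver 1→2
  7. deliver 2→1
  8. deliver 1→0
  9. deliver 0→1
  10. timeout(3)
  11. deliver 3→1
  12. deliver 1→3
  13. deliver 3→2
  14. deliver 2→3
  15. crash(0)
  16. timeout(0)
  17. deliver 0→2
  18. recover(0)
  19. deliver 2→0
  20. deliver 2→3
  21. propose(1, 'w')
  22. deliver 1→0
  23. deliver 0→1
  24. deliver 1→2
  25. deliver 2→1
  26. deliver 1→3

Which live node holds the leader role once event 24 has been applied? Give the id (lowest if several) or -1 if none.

[1] timeout(1) → N1(cand b6 [-])
[2] deliver 1→4 → N4(foll b6 [-])
[3] deliver 4→1 → ∅
[4] deliver 1→3 → N3(foll b6 [-])
[5] deliver 3→1 → N1(lead b6 [-])
[6] deliver 1→2 → N2(foll b6 [-])
[7] deliver 2→1 → ∅
[8] deliver 1→0 → N0(foll b6 [-])
[9] deliver 0→1 → ∅
[10] timeout(3) → N3(cand b13 [-])
[11] deliver 3→1 → N1(foll b13 [-])
[12] deliver 1→3 → ∅
[13] deliver 3→2 → N2(foll b13 [-])
[14] deliver 2→3 → N3(lead b13 [-])
[15] crash(0) → N0(✗foll b6 [-])
[16] timeout(0) → ∅
[17] deliver 0→2 → ∅
[18] recover(0) → N0(foll b6 [-])
[19] deliver 2→0 → ∅
[20] deliver 2→3 → ∅
[21] propose(1,'w') → ∅
[22] deliver 1→0 → ∅
[23] deliver 0→1 → ∅
[24] deliver 1→2 → ∅

3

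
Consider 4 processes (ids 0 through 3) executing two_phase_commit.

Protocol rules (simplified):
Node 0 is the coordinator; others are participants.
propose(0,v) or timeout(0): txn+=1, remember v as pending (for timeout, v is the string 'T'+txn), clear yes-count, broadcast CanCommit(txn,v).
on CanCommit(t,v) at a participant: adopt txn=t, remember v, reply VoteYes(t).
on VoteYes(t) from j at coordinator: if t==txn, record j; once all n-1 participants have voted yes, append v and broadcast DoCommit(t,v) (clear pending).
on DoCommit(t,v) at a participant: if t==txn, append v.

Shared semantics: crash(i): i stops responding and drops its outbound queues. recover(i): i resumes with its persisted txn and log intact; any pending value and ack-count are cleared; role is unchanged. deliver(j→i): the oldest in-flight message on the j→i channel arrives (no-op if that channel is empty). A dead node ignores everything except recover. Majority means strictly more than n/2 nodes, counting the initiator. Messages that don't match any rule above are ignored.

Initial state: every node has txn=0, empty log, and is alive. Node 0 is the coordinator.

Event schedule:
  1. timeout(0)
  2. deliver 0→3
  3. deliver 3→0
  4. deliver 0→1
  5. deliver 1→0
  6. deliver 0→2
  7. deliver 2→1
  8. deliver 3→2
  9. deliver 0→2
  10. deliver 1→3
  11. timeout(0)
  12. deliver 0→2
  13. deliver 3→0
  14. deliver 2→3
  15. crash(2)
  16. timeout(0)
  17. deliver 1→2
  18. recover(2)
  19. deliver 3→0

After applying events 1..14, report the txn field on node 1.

1

e1 timeout(0): 0[coor,t=1,-]
e2 deliver 0→3: 3[part,t=1,-]
e3 deliver 3→0: ·
e4 deliver 0→1: 1[part,t=1,-]
e5 deliver 1→0: ·
e6 deliver 0→2: 2[part,t=1,-]
e7 deliver 2→1: ·
e8 deliver 3→2: ·
e9 deliver 0→2: ·
e10 deliver 1→3: ·
e11 timeout(0): 0[coor,t=2,-]
e12 deliver 0→2: 2[part,t=2,-]
e13 deliver 3→0: ·
e14 deliver 2→3: ·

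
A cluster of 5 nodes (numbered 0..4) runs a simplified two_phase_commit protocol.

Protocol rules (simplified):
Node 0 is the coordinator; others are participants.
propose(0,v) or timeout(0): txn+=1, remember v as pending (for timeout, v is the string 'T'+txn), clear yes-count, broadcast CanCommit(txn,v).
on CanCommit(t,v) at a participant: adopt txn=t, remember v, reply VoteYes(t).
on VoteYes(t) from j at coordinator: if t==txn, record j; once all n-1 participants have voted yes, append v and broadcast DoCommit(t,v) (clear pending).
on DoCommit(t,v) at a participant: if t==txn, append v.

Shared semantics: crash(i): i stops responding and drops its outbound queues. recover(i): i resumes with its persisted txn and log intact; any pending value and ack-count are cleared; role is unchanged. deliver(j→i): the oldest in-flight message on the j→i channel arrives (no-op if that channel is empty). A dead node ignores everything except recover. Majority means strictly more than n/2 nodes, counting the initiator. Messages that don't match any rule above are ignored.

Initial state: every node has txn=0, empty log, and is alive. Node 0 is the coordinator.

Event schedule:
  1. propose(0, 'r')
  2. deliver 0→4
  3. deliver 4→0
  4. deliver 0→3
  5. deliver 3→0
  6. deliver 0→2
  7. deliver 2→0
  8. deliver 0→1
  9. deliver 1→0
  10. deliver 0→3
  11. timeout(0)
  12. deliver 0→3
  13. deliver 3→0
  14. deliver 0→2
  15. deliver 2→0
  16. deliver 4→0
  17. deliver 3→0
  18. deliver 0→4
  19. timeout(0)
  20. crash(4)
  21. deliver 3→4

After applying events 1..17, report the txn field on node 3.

1. propose(0,'r'):  <0:coor t1 ->
2. deliver 0→4:  <4:part t1 ->
3. deliver 4→0:  nop
4. deliver 0→3:  <3:part t1 ->
5. deliver 3→0:  nop
6. deliver 0→2:  <2:part t1 ->
7. deliver 2→0:  nop
8. deliver 0→1:  <1:part t1 ->
9. deliver 1→0:  <0:coor t1 r>
10. deliver 0→3:  <3:part t1 r>
11. timeout(0):  <0:coor t2 r>
12. deliver 0→3:  <3:part t2 r>
13. deliver 3→0:  nop
14. deliver 0→2:  <2:part t1 r>
15. deliver 2→0:  nop
16. deliver 4→0:  nop
17. deliver 3→0:  nop

2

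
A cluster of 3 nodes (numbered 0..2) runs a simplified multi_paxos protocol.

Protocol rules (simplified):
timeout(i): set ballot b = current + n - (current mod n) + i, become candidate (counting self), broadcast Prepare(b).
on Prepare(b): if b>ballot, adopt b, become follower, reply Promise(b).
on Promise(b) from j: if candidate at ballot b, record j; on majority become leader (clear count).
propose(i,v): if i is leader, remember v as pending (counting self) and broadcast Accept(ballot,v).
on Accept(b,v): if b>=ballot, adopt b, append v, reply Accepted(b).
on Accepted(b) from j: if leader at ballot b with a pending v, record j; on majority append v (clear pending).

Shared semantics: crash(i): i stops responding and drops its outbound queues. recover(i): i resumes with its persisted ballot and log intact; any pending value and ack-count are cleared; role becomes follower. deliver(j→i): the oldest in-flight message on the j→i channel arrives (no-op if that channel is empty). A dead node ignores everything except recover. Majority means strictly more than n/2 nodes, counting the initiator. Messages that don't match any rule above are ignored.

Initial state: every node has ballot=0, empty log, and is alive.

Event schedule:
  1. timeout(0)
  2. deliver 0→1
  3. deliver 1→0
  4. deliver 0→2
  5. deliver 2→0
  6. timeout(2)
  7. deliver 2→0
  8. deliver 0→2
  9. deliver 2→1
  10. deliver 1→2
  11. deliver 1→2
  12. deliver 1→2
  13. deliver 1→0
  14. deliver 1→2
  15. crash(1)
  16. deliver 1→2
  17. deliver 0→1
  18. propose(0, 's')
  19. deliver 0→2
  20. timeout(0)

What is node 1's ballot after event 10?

8

step 1 timeout(0): 0={cand,b=3,log=-}
step 2 deliver 0→1: 1={foll,b=3,log=-}
step 3 deliver 1→0: 0={lead,b=3,log=-}
step 4 deliver 0→2: 2={foll,b=3,log=-}
step 5 deliver 2→0: —
step 6 timeout(2): 2={cand,b=8,log=-}
step 7 deliver 2→0: 0={foll,b=8,log=-}
step 8 deliver 0→2: 2={lead,b=8,log=-}
step 9 deliver 2→1: 1={foll,b=8,log=-}
step 10 deliver 1→2: —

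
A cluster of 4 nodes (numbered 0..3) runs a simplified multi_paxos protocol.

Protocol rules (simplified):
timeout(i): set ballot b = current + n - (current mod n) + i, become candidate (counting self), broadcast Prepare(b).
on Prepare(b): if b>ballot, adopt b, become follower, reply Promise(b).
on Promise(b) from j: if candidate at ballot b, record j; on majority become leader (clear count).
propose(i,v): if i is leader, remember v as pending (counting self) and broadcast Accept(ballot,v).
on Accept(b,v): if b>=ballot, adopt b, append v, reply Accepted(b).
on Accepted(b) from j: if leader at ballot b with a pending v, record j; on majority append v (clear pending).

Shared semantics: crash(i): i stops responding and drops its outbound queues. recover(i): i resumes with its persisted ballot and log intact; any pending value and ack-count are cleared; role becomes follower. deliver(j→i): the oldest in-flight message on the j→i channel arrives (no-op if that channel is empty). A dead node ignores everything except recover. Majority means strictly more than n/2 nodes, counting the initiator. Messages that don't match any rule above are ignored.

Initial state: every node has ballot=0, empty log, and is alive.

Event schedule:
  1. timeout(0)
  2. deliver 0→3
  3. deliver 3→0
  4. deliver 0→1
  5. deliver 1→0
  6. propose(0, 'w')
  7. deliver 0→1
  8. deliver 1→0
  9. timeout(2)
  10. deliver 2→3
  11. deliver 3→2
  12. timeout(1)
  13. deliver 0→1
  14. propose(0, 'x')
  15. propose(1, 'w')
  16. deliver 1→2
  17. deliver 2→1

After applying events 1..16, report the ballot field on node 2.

9

after 1 — timeout(0): n0:cand/b4/[-]
after 2 — deliver 0→3: n3:foll/b4/[-]
after 3 — deliver 3→0: ·
after 4 — deliver 0→1: n1:foll/b4/[-]
after 5 — deliver 1→0: n0:lead/b4/[-]
after 6 — propose(0,'w'): ·
after 7 — deliver 0→1: n1:foll/b4/[w]
after 8 — deliver 1→0: ·
after 9 — timeout(2): n2:cand/b6/[-]
after 10 — deliver 2→3: n3:foll/b6/[-]
after 11 — deliver 3→2: ·
after 12 — timeout(1): n1:cand/b9/[w]
after 13 — deliver 0→1: ·
after 14 — propose(0,'x'): ·
after 15 — propose(1,'w'): ·
after 16 — deliver 1→2: n2:foll/b9/[-]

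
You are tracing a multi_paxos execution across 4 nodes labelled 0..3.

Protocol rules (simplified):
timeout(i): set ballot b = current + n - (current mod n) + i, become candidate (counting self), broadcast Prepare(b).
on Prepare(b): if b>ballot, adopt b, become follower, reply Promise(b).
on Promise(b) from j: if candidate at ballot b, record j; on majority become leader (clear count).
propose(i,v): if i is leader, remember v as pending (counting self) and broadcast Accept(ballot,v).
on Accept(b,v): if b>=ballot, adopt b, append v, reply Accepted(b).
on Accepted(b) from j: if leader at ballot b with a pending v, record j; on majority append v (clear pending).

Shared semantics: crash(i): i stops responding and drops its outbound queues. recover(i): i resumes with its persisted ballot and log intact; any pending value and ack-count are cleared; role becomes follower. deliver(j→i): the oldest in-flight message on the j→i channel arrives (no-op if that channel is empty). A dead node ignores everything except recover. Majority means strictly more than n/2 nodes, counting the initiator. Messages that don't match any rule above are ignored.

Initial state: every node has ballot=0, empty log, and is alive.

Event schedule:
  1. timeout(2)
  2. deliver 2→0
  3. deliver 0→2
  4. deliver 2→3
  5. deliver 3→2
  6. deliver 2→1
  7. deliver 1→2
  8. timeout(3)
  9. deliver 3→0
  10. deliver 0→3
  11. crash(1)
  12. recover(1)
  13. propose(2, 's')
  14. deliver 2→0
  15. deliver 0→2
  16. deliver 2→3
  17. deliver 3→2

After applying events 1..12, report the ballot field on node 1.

6

[1] timeout(2) → N2(cand b6 [-])
[2] deliver 2→0 → N0(foll b6 [-])
[3] deliver 0→2 → ∅
[4] deliver 2→3 → N3(foll b6 [-])
[5] deliver 3→2 → N2(lead b6 [-])
[6] deliver 2→1 → N1(foll b6 [-])
[7] deliver 1→2 → ∅
[8] timeout(3) → N3(cand b11 [-])
[9] deliver 3→0 → N0(foll b11 [-])
[10] deliver 0→3 → ∅
[11] crash(1) → N1(✗foll b6 [-])
[12] recover(1) → N1(foll b6 [-])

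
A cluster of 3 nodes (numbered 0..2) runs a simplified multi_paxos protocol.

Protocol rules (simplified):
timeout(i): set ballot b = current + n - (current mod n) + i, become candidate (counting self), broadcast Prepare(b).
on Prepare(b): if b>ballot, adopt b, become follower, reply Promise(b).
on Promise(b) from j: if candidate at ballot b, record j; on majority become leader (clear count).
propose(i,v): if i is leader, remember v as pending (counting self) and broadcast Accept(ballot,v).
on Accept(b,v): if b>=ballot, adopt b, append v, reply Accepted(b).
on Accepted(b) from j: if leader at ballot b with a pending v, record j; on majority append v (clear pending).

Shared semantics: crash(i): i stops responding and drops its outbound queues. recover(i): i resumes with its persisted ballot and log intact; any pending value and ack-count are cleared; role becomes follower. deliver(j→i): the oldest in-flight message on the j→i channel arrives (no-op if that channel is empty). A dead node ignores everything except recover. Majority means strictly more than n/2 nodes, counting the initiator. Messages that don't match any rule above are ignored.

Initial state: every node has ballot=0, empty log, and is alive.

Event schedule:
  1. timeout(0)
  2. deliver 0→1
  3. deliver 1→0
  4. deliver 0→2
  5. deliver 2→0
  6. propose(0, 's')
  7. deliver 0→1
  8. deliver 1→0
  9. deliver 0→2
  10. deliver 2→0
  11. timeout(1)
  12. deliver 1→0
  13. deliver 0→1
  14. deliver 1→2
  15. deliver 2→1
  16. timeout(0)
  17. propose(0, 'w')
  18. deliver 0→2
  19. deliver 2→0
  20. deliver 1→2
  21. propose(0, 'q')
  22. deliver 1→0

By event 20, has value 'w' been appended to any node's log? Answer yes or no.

no

step 1 timeout(0): 0={cand,b=3,log=-}
step 2 deliver 0→1: 1={foll,b=3,log=-}
step 3 deliver 1→0: 0={lead,b=3,log=-}
step 4 deliver 0→2: 2={foll,b=3,log=-}
step 5 deliver 2→0: —
step 6 propose(0,'s'): —
step 7 deliver 0→1: 1={foll,b=3,log=s}
step 8 deliver 1→0: 0={lead,b=3,log=s}
step 9 deliver 0→2: 2={foll,b=3,log=s}
step 10 deliver 2→0: —
step 11 timeout(1): 1={cand,b=7,log=s}
step 12 deliver 1→0: 0={foll,b=7,log=s}
step 13 deliver 0→1: 1={lead,b=7,log=s}
step 14 deliver 1→2: 2={foll,b=7,log=s}
step 15 deliver 2→1: —
step 16 timeout(0): 0={cand,b=9,log=s}
step 17 propose(0,'w'): —
step 18 deliver 0→2: 2={foll,b=9,log=s}
step 19 deliver 2→0: 0={lead,b=9,log=s}
step 20 deliver 1→2: —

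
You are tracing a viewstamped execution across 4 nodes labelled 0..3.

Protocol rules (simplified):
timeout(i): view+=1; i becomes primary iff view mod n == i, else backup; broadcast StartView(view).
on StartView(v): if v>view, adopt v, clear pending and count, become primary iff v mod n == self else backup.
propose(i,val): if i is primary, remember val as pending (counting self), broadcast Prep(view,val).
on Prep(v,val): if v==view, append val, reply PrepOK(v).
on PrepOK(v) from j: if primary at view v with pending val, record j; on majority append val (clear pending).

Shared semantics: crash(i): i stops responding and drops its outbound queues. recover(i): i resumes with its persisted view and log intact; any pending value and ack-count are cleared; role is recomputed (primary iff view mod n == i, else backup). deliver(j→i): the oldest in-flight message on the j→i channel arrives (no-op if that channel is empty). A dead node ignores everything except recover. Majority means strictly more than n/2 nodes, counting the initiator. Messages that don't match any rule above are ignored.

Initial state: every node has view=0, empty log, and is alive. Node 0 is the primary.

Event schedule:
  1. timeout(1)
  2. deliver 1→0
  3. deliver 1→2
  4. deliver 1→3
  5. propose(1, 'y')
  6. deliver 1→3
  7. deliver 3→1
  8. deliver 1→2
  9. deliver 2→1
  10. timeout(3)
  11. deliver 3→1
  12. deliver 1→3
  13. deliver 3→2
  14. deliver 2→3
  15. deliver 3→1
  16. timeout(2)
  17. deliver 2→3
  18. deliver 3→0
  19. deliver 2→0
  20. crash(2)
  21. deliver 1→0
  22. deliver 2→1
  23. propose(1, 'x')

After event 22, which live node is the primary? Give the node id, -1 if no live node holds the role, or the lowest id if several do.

3

[1] timeout(1) → N1(prim v1 [-])
[2] deliver 1→0 → N0(back v1 [-])
[3] deliver 1→2 → N2(back v1 [-])
[4] deliver 1→3 → N3(back v1 [-])
[5] propose(1,'y') → ∅
[6] deliver 1→3 → N3(back v1 [y])
[7] deliver 3→1 → ∅
[8] deliver 1→2 → N2(back v1 [y])
[9] deliver 2→1 → N1(prim v1 [y])
[10] timeout(3) → N3(back v2 [y])
[11] deliver 3→1 → N1(back v2 [y])
[12] deliver 1→3 → ∅
[13] deliver 3→2 → N2(prim v2 [y])
[14] deliver 2→3 → ∅
[15] deliver 3→1 → ∅
[16] timeout(2) → N2(back v3 [y])
[17] deliver 2→3 → N3(prim v3 [y])
[18] deliver 3→0 → N0(back v2 [-])
[19] deliver 2→0 → N0(back v3 [-])
[20] crash(2) → N2(✗back v3 [y])
[21] deliver 1→0 → ∅
[22] deliver 2→1 → ∅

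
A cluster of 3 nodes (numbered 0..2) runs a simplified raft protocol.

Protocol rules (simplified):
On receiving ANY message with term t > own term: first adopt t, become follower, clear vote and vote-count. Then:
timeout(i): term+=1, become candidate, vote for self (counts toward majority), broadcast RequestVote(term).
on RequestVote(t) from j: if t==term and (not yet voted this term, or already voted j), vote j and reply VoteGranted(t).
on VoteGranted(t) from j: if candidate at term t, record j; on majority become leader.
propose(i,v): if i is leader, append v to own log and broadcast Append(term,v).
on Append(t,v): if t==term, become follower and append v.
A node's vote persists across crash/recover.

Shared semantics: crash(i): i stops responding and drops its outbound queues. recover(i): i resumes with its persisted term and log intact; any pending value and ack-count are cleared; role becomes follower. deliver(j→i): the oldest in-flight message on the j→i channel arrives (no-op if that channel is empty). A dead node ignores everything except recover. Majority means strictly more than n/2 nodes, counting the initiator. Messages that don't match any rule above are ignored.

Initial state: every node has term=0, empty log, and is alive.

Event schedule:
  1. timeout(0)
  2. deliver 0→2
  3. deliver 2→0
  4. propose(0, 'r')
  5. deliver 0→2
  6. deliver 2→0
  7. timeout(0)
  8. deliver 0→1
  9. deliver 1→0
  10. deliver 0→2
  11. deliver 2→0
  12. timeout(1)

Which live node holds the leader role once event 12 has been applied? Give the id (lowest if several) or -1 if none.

0

after 1 — timeout(0): n0:cand/t1/[-]
after 2 — deliver 0→2: n2:foll/t1/[-]
after 3 — deliver 2→0: n0:lead/t1/[-]
after 4 — propose(0,'r'): n0:lead/t1/[r]
after 5 — deliver 0→2: n2:foll/t1/[r]
after 6 — deliver 2→0: ·
after 7 — timeout(0): n0:cand/t2/[r]
after 8 — deliver 0→1: n1:foll/t1/[-]
after 9 — deliver 1→0: ·
after 10 — deliver 0→2: n2:foll/t2/[r]
after 11 — deliver 2→0: n0:lead/t2/[r]
after 12 — timeout(1): n1:cand/t2/[-]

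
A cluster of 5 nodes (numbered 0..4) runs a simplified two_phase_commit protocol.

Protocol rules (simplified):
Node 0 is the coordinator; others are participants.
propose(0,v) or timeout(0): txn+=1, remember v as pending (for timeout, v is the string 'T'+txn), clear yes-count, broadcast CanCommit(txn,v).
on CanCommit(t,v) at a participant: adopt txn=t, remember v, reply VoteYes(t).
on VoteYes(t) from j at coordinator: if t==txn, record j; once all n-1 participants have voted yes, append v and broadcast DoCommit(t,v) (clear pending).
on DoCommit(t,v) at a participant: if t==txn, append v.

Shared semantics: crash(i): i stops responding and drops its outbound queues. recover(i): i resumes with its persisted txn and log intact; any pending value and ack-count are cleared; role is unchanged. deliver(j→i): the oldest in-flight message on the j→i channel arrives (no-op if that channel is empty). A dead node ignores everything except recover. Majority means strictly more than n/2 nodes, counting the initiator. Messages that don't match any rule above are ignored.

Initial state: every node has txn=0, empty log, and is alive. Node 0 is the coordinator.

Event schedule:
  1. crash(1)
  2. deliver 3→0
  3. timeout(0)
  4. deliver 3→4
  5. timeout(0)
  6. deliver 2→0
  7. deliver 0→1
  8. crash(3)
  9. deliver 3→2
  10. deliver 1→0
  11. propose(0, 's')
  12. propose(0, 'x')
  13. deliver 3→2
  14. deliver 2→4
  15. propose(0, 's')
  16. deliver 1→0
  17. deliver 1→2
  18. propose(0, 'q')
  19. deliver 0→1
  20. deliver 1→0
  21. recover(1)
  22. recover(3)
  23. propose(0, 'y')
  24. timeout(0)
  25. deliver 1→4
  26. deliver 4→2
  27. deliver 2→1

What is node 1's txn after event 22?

[1] crash(1) → N1(✗part t0 [-])
[2] deliver 3→0 → ∅
[3] timeout(0) → N0(coor t1 [-])
[4] deliver 3→4 → ∅
[5] timeout(0) → N0(coor t2 [-])
[6] deliver 2→0 → ∅
[7] deliver 0→1 → ∅
[8] crash(3) → N3(✗part t0 [-])
[9] deliver 3→2 → ∅
[10] deliver 1→0 → ∅
[11] propose(0,'s') → N0(coor t3 [-])
[12] propose(0,'x') → N0(coor t4 [-])
[13] deliver 3→2 → ∅
[14] deliver 2→4 → ∅
[15] propose(0,'s') → N0(coor t5 [-])
[16] deliver 1→0 → ∅
[17] deliver 1→2 → ∅
[18] propose(0,'q') → N0(coor t6 [-])
[19] deliver 0→1 → ∅
[20] deliver 1→0 → ∅
[21] recover(1) → N1(part t0 [-])
[22] recover(3) → N3(part t0 [-])

0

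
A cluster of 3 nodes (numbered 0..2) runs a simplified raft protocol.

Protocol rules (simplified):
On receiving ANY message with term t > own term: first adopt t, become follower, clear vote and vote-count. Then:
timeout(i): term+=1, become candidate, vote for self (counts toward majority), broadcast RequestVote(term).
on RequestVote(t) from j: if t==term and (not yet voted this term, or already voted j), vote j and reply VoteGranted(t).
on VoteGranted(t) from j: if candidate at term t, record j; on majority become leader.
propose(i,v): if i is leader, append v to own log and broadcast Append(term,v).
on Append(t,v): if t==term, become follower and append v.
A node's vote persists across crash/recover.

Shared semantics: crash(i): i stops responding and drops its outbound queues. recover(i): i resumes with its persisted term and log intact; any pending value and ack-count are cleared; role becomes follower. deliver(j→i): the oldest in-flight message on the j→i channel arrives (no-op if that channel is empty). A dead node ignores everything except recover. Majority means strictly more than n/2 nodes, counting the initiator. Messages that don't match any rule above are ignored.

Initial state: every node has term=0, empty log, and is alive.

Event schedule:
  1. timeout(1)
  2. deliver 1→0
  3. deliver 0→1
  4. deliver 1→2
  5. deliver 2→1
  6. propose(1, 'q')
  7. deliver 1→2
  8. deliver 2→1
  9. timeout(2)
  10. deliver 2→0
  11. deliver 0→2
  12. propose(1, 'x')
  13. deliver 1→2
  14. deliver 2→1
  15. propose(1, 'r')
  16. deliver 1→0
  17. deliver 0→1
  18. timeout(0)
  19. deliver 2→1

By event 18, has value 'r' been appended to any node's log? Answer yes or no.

no

[1] timeout(1) → N1(cand t1 [-])
[2] deliver 1→0 → N0(foll t1 [-])
[3] deliver 0→1 → N1(lead t1 [-])
[4] deliver 1→2 → N2(foll t1 [-])
[5] deliver 2→1 → ∅
[6] propose(1,'q') → N1(lead t1 [q])
[7] deliver 1→2 → N2(foll t1 [q])
[8] deliver 2→1 → ∅
[9] timeout(2) → N2(cand t2 [q])
[10] deliver 2→0 → N0(foll t2 [-])
[11] deliver 0→2 → N2(lead t2 [q])
[12] propose(1,'x') → N1(lead t1 [q,x])
[13] deliver 1→2 → ∅
[14] deliver 2→1 → N1(foll t2 [q,x])
[15] propose(1,'r') → ∅
[16] deliver 1→0 → ∅
[17] deliver 0→1 → ∅
[18] timeout(0) → N0(cand t3 [-])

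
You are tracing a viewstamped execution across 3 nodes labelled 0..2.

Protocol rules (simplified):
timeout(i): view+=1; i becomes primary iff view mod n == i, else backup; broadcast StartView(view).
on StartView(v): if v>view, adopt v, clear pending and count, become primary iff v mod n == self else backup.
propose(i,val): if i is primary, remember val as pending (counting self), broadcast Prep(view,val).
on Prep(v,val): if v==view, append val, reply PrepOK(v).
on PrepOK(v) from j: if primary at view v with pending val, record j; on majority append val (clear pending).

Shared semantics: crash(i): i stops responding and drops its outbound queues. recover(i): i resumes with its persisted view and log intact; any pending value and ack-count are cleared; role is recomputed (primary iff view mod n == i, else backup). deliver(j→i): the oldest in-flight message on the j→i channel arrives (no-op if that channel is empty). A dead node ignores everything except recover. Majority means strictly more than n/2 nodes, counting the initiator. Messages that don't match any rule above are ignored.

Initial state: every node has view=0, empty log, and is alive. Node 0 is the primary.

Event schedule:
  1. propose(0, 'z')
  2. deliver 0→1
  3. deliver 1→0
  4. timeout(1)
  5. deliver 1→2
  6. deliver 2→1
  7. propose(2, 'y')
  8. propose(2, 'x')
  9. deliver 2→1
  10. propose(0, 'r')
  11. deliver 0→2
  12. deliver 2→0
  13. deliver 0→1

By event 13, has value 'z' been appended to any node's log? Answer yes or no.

step 1 propose(0,'z'): —
step 2 deliver 0→1: 1={back,v=0,log=z}
step 3 deliver 1→0: 0={prim,v=0,log=z}
step 4 timeout(1): 1={prim,v=1,log=z}
step 5 deliver 1→2: 2={back,v=1,log=-}
step 6 deliver 2→1: —
step 7 propose(2,'y'): —
step 8 propose(2,'x'): —
step 9 deliver 2→1: —
step 10 propose(0,'r'): —
step 11 deliver 0→2: —
step 12 deliver 2→0: —
step 13 deliver 0→1: —

yes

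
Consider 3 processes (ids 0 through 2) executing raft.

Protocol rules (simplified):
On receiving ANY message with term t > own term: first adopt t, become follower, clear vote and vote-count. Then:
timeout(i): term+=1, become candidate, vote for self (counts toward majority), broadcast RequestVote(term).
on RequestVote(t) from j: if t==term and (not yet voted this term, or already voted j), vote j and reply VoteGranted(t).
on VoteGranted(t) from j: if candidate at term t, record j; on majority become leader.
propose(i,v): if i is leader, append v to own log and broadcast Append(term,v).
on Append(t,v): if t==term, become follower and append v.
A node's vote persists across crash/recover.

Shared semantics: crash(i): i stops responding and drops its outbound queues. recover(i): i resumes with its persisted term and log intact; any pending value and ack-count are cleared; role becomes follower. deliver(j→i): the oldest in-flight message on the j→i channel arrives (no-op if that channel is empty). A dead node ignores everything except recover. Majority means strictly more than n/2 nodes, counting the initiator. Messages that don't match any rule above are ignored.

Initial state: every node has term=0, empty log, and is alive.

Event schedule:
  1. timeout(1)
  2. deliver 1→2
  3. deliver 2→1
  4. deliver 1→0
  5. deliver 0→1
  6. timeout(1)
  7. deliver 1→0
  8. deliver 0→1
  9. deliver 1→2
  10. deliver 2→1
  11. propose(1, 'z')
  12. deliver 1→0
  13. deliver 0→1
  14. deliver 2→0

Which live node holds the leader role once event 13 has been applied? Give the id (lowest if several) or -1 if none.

1

1. timeout(1):  <1:cand t1 ->
2. deliver 1→2:  <2:foll t1 ->
3. deliver 2→1:  <1:lead t1 ->
4. deliver 1→0:  <0:foll t1 ->
5. deliver 0→1:  nop
6. timeout(1):  <1:cand t2 ->
7. deliver 1→0:  <0:foll t2 ->
8. deliver 0→1:  <1:lead t2 ->
9. deliver 1→2:  <2:foll t2 ->
10. deliver 2→1:  nop
11. propose(1,'z'):  <1:lead t2 z>
12. deliver 1→0:  <0:foll t2 z>
13. deliver 0→1:  nop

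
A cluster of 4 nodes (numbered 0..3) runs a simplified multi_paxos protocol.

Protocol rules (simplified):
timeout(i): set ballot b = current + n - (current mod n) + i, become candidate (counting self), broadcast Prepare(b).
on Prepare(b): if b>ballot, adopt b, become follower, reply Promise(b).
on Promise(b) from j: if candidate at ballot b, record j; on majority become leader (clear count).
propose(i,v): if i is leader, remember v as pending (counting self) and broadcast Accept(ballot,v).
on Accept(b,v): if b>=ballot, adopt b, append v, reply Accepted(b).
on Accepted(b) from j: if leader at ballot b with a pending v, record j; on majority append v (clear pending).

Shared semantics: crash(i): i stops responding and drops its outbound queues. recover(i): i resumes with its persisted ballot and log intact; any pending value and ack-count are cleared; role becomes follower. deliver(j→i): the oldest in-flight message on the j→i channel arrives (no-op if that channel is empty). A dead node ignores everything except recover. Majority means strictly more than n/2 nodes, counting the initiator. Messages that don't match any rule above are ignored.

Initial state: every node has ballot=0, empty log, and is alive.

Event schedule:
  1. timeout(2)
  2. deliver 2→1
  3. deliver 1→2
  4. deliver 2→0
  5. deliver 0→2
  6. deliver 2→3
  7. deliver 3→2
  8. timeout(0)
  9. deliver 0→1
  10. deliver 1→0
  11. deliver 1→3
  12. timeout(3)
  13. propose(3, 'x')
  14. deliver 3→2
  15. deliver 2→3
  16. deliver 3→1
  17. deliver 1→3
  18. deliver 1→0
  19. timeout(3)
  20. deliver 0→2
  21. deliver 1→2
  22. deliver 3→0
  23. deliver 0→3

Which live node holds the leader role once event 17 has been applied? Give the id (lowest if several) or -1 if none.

3

[1] timeout(2) → N2(cand b6 [-])
[2] deliver 2→1 → N1(foll b6 [-])
[3] deliver 1→2 → ∅
[4] deliver 2→0 → N0(foll b6 [-])
[5] deliver 0→2 → N2(lead b6 [-])
[6] deliver 2→3 → N3(foll b6 [-])
[7] deliver 3→2 → ∅
[8] timeout(0) → N0(cand b8 [-])
[9] deliver 0→1 → N1(foll b8 [-])
[10] deliver 1→0 → ∅
[11] deliver 1→3 → ∅
[12] timeout(3) → N3(cand b11 [-])
[13] propose(3,'x') → ∅
[14] deliver 3→2 → N2(foll b11 [-])
[15] deliver 2→3 → ∅
[16] deliver 3→1 → N1(foll b11 [-])
[17] deliver 1→3 → N3(lead b11 [-])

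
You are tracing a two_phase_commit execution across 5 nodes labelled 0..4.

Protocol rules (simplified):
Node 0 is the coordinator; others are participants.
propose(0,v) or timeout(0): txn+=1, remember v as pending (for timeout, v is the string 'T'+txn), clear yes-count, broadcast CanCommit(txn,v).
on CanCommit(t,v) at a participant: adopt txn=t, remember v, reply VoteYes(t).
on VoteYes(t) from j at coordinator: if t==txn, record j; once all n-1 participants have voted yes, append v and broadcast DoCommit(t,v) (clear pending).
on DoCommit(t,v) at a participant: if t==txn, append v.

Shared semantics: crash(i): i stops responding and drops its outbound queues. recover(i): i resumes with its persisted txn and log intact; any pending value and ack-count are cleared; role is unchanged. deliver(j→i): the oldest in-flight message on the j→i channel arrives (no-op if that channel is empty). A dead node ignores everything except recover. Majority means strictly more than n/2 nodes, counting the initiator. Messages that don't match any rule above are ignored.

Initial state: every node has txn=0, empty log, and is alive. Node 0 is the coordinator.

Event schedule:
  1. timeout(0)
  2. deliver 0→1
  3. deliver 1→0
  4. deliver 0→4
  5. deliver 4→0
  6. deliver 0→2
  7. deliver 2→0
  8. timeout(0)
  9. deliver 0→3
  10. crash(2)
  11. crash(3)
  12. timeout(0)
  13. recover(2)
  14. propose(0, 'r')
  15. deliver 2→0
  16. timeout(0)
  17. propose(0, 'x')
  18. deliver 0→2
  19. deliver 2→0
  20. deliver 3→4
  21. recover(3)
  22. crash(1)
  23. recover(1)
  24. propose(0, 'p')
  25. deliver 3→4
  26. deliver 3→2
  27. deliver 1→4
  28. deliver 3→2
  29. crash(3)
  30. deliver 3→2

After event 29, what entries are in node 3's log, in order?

[1] timeout(0) → N0(coor t1 [-])
[2] deliver 0→1 → N1(part t1 [-])
[3] deliver 1→0 → ∅
[4] deliver 0→4 → N4(part t1 [-])
[5] deliver 4→0 → ∅
[6] deliver 0→2 → N2(part t1 [-])
[7] deliver 2→0 → ∅
[8] timeout(0) → N0(coor t2 [-])
[9] deliver 0→3 → N3(part t1 [-])
[10] crash(2) → N2(✗part t1 [-])
[11] crash(3) → N3(✗part t1 [-])
[12] timeout(0) → N0(coor t3 [-])
[13] recover(2) → N2(part t1 [-])
[14] propose(0,'r') → N0(coor t4 [-])
[15] deliver 2→0 → ∅
[16] timeout(0) → N0(coor t5 [-])
[17] propose(0,'x') → N0(coor t6 [-])
[18] deliver 0→2 → N2(part t2 [-])
[19] deliver 2→0 → ∅
[20] deliver 3→4 → ∅
[21] recover(3) → N3(part t1 [-])
[22] crash(1) → N1(✗part t1 [-])
[23] recover(1) → N1(part t1 [-])
[24] propose(0,'p') → N0(coor t7 [-])
[25] deliver 3→4 → ∅
[26] deliver 3→2 → ∅
[27] deliver 1→4 → ∅
[28] deliver 3→2 → ∅
[29] crash(3) → N3(✗part t1 [-])

empty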